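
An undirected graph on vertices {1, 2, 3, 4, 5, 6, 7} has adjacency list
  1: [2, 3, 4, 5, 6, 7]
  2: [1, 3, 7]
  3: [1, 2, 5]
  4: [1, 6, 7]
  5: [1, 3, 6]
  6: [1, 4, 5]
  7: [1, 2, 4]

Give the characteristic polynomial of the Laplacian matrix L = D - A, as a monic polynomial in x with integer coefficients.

With the vertex order [1, 2, 3, 4, 5, 6, 7], the degrees are [6, 3, 3, 3, 3, 3, 3], giving D = diag(6, 3, 3, 3, 3, 3, 3) and L = D - A. Computing det(xI - L) by cofactor expansion (or equivalently via sum-over-permutations) gives x^7 - 24x^6 + 231x^5 - 1140x^4 + 3036x^3 - 4128x^2 + 2240x. Since p(0) = det(-L) = 0, x divides p(x). By the matrix-tree theorem the graph has (1/7) * product of the nonzero eigenvalues = 320 spanning trees.

x^7 - 24x^6 + 231x^5 - 1140x^4 + 3036x^3 - 4128x^2 + 2240x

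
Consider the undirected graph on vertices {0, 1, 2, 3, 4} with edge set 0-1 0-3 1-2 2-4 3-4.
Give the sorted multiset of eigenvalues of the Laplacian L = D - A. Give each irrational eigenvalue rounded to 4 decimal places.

With the vertex order [0, 1, 2, 3, 4], the degrees are [2, 2, 2, 2, 2], giving D = diag(2, 2, 2, 2, 2) and L = D - A. Since every row of L sums to 0, the all-ones vector is in the kernel and 0 is an eigenvalue. The single zero eigenvalue shows the graph is connected. The eigenvalues sum to 10, which equals trace(L) = 2|E|. The largest eigenvalue, 3.6180, is at most the vertex count 5.

[0, 1.3820, 1.3820, 3.6180, 3.6180]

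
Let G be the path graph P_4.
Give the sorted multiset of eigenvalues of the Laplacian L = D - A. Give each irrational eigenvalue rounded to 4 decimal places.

The graph has 4 vertices and degree multiset [2, 2, 1, 1]; D is the diagonal matrix of degrees and L = D - A. L is symmetric positive semidefinite, so every eigenvalue is real and nonnegative. The single zero eigenvalue shows the graph is connected. There is one zero in the spectrum, matching the 1 component.

[0, 0.5858, 2, 3.4142]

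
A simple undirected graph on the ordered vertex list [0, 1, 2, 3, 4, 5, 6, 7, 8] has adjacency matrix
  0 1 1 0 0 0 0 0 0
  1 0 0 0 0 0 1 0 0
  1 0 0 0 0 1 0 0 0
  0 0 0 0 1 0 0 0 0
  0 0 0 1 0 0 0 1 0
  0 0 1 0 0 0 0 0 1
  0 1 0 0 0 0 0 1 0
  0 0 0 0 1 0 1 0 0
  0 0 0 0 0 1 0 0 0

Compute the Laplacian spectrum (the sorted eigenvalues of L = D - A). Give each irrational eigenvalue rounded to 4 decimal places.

[0, 0.1206, 0.4679, 1, 1.6527, 2.3473, 3, 3.5321, 3.8794]

Reading degrees in the order [0, 1, 2, 3, 4, 5, 6, 7, 8] gives [2, 2, 2, 1, 2, 2, 2, 2, 1]; set D = diag(2, 2, 2, 1, 2, 2, 2, 2, 1) and form L = D - A. The multiplicity of 0 as a Laplacian eigenvalue equals the number of connected components. The single zero eigenvalue shows the graph is connected. The eigenvalues sum to 16, which equals trace(L) = 2|E|.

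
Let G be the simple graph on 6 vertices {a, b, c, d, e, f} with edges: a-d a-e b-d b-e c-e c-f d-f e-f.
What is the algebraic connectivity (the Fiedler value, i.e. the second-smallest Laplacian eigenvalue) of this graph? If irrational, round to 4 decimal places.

1.4384

Reading degrees in the order [a, b, c, d, e, f] gives [2, 2, 2, 3, 4, 3]; set D = diag(2, 2, 2, 3, 4, 3) and form L = D - A. The sorted Laplacian eigenvalues are [0, 1.4384, 2, 3, 4, 5.5616]; the algebraic connectivity is the second entry, 1.4384. There is one zero in the spectrum, matching the 1 component.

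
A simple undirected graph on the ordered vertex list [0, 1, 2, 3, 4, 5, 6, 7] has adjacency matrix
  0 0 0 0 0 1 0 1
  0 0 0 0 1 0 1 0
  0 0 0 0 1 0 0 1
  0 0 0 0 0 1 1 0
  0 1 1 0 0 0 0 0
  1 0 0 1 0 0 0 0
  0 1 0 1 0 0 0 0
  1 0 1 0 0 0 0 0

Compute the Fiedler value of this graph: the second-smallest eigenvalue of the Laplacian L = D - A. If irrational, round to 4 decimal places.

Each diagonal entry of L is the vertex degree and each off-diagonal entry is -1 where an edge is present, 0 otherwise; in the order [0, 1, 2, 3, 4, 5, 6, 7] the diagonal is [2, 2, 2, 2, 2, 2, 2, 2]. Computing the eigenvalues of L and sorting gives [0, 0.5858, 0.5858, 2, 2, 3.4142, 3.4142, 4]. The Fiedler value lambda_2 = 0.5858 is strictly positive, so the graph is connected. There is one zero in the spectrum, matching the 1 component.

0.5858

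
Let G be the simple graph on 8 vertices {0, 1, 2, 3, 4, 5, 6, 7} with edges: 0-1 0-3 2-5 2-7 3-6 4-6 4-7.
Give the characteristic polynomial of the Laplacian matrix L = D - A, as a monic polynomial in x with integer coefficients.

x^8 - 14x^7 + 78x^6 - 220x^5 + 330x^4 - 252x^3 + 84x^2 - 8x

Each diagonal entry of L is the vertex degree and each off-diagonal entry is -1 where an edge is present, 0 otherwise; in the order [0, 1, 2, 3, 4, 5, 6, 7] the diagonal is [2, 1, 2, 2, 2, 1, 2, 2]. L has integer entries, so p(x) = det(xI - L) has integer coefficients. Expanding the determinant yields x^8 - 14x^7 + 78x^6 - 220x^5 + 330x^4 - 252x^3 + 84x^2 - 8x. Since p(0) = det(-L) = 0, x divides p(x). The eigenvalues sum to 14, which equals trace(L) = 2|E|. There is one zero in the spectrum, matching the 1 component.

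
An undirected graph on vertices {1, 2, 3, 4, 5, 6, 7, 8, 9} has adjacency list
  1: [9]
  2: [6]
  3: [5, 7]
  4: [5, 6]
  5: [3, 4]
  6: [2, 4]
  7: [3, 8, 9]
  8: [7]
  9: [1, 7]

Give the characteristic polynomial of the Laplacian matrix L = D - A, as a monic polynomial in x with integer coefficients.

Reading degrees in the order [1, 2, 3, 4, 5, 6, 7, 8, 9] gives [1, 1, 2, 2, 2, 2, 3, 1, 2]; set D = diag(1, 1, 2, 2, 2, 2, 3, 1, 2) and form L = D - A. Computing det(xI - L) by cofactor expansion (or equivalently via sum-over-permutations) gives x^9 - 16x^8 + 104x^7 - 354x^6 + 678x^5 - 730x^4 + 417x^3 - 110x^2 + 9x. The constant term is 0 because L is singular (the all-ones vector lies in its kernel). The eigenvalues sum to 16, which equals trace(L) = 2|E|. The largest eigenvalue, 4.3455, is at most the vertex count 9.

x^9 - 16x^8 + 104x^7 - 354x^6 + 678x^5 - 730x^4 + 417x^3 - 110x^2 + 9x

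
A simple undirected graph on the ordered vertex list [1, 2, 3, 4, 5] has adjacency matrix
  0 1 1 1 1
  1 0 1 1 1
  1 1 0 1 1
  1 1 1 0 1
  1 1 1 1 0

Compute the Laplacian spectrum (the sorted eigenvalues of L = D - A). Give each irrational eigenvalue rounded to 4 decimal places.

[0, 5, 5, 5, 5]

Each diagonal entry of L is the vertex degree and each off-diagonal entry is -1 where an edge is present, 0 otherwise; in the order [1, 2, 3, 4, 5] the diagonal is [4, 4, 4, 4, 4]. Since every row of L sums to 0, the all-ones vector is in the kernel and 0 is an eigenvalue.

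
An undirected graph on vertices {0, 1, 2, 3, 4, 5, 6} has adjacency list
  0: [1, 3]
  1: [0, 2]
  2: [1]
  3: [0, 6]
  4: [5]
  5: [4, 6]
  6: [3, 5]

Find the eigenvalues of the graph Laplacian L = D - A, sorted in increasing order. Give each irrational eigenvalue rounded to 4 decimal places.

Each diagonal entry of L is the vertex degree and each off-diagonal entry is -1 where an edge is present, 0 otherwise; in the order [0, 1, 2, 3, 4, 5, 6] the diagonal is [2, 2, 1, 2, 1, 2, 2]. The multiplicity of 0 as a Laplacian eigenvalue equals the number of connected components. By the matrix-tree theorem the graph has (1/7) * product of the nonzero eigenvalues = 1 spanning tree.

[0, 0.1981, 0.7530, 1.5550, 2.4450, 3.2470, 3.8019]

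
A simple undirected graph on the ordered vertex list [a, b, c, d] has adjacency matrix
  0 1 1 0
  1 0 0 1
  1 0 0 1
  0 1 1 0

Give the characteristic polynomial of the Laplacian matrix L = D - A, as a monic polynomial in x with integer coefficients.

Each diagonal entry of L is the vertex degree and each off-diagonal entry is -1 where an edge is present, 0 otherwise; in the order [a, b, c, d] the diagonal is [2, 2, 2, 2]. The eigenvalues of L are [0, 2, 2, 4]; the characteristic polynomial is the product of (x - lambda_i), which multiplies out to x^4 - 8x^3 + 20x^2 - 16x. Since p(0) = det(-L) = 0, x divides p(x).

x^4 - 8x^3 + 20x^2 - 16x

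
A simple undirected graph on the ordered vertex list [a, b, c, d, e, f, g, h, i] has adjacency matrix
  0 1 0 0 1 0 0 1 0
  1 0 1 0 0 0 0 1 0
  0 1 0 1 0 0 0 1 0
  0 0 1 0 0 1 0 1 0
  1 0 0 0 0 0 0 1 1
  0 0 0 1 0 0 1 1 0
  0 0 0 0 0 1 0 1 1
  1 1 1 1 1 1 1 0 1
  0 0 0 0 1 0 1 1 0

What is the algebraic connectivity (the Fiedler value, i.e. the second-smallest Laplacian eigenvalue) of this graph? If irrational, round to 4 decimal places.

1.5858

Reading degrees in the order [a, b, c, d, e, f, g, h, i] gives [3, 3, 3, 3, 3, 3, 3, 8, 3]; set D = diag(3, 3, 3, 3, 3, 3, 3, 8, 3) and form L = D - A. Computing the eigenvalues of L and sorting gives [0, 1.5858, 1.5858, 3, 3, 4.4142, 4.4142, 5, 9]. The Fiedler value lambda_2 = 1.5858 is strictly positive, so the graph is connected.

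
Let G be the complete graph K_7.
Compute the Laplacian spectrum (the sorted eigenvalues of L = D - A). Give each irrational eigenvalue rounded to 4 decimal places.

The graph has 7 vertices and degree multiset [6, 6, 6, 6, 6, 6, 6]; D is the diagonal matrix of degrees and L = D - A. The multiplicity of 0 as a Laplacian eigenvalue equals the number of connected components. The single zero eigenvalue shows the graph is connected.

[0, 7, 7, 7, 7, 7, 7]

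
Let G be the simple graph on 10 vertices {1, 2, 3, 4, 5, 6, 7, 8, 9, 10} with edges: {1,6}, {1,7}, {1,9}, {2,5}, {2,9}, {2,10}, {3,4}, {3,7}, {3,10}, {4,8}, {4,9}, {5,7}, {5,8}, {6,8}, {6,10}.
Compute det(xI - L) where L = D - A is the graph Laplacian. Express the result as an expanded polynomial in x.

x^10 - 30x^9 + 390x^8 - 2880x^7 + 13305x^6 - 39882x^5 + 77640x^4 - 94800x^3 + 66000x^2 - 20000x

Reading degrees in the order [1, 2, 3, 4, 5, 6, 7, 8, 9, 10] gives [3, 3, 3, 3, 3, 3, 3, 3, 3, 3]; set D = diag(3, 3, 3, 3, 3, 3, 3, 3, 3, 3) and form L = D - A. The eigenvalues of L are [0, 2, 2, 2, 2, 2, 5, 5, 5, 5]; the characteristic polynomial is the product of (x - lambda_i), which multiplies out to x^10 - 30x^9 + 390x^8 - 2880x^7 + 13305x^6 - 39882x^5 + 77640x^4 - 94800x^3 + 66000x^2 - 20000x. Since p(0) = det(-L) = 0, x divides p(x). By the matrix-tree theorem the graph has (1/10) * product of the nonzero eigenvalues = 2000 spanning trees. The largest eigenvalue, 5, is at most the vertex count 10.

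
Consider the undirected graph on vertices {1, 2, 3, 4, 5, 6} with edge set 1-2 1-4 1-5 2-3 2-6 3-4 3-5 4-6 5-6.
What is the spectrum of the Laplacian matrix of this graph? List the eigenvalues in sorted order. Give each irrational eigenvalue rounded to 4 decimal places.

Each diagonal entry of L is the vertex degree and each off-diagonal entry is -1 where an edge is present, 0 otherwise; in the order [1, 2, 3, 4, 5, 6] the diagonal is [3, 3, 3, 3, 3, 3]. Diagonalising L (or applying a numerical eigensolver to the 6x6 matrix) gives the spectrum above. The single zero eigenvalue shows the graph is connected. The largest eigenvalue, 6, is at most the vertex count 6.

[0, 3, 3, 3, 3, 6]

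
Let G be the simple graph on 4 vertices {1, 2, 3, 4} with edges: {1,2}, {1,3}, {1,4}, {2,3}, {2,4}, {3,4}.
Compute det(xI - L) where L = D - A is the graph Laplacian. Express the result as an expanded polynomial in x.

Each diagonal entry of L is the vertex degree and each off-diagonal entry is -1 where an edge is present, 0 otherwise; in the order [1, 2, 3, 4] the diagonal is [3, 3, 3, 3]. Computing det(xI - L) by cofactor expansion (or equivalently via sum-over-permutations) gives x^4 - 12x^3 + 48x^2 - 64x. The constant term is 0 because L is singular (the all-ones vector lies in its kernel). The largest eigenvalue, 4, is at most the vertex count 4.

x^4 - 12x^3 + 48x^2 - 64x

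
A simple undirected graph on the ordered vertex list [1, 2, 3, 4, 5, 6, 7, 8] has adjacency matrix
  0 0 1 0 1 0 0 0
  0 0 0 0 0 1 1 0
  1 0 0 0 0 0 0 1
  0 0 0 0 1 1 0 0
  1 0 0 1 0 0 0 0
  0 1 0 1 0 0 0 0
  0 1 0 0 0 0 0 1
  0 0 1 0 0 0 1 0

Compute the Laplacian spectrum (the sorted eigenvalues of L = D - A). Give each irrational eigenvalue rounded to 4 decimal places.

[0, 0.5858, 0.5858, 2, 2, 3.4142, 3.4142, 4]

With the vertex order [1, 2, 3, 4, 5, 6, 7, 8], the degrees are [2, 2, 2, 2, 2, 2, 2, 2], giving D = diag(2, 2, 2, 2, 2, 2, 2, 2) and L = D - A. Since every row of L sums to 0, the all-ones vector is in the kernel and 0 is an eigenvalue. The single zero eigenvalue shows the graph is connected.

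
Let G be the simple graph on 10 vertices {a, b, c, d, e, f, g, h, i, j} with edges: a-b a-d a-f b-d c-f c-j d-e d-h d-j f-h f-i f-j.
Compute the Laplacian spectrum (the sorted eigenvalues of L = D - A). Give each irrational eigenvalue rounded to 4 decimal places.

With the vertex order [a, b, c, d, e, f, g, h, i, j], the degrees are [3, 2, 2, 5, 1, 5, 0, 2, 1, 3], giving D = diag(3, 2, 2, 5, 1, 5, 0, 2, 1, 3) and L = D - A. The multiplicity of 0 as a Laplacian eigenvalue equals the number of connected components. The 2 zero eigenvalues correspond to the 2 connected components. There are 2 zeros in the spectrum, matching the 2 components.

[0, 0, 0.6856, 1.0893, 1.2809, 1.8290, 3.3603, 3.4951, 5.5384, 6.7213]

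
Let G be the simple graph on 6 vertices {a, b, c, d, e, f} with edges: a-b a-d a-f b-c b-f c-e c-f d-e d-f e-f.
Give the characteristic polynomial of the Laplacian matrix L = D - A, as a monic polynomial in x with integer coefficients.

Reading degrees in the order [a, b, c, d, e, f] gives [3, 3, 3, 3, 3, 5]; set D = diag(3, 3, 3, 3, 3, 5) and form L = D - A. Computing det(xI - L) by cofactor expansion (or equivalently via sum-over-permutations) gives x^6 - 20x^5 + 155x^4 - 580x^3 + 1045x^2 - 726x. The constant term is 0 because L is singular (the all-ones vector lies in its kernel). By the matrix-tree theorem the graph has (1/6) * product of the nonzero eigenvalues = 121 spanning trees.

x^6 - 20x^5 + 155x^4 - 580x^3 + 1045x^2 - 726x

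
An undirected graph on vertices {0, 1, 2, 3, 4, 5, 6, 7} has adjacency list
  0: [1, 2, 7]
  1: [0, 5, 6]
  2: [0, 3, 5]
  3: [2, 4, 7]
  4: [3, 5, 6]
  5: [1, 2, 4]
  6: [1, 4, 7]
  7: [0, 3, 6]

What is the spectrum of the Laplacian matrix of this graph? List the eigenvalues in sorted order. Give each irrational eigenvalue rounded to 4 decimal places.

[0, 2, 2, 2, 4, 4, 4, 6]

Reading degrees in the order [0, 1, 2, 3, 4, 5, 6, 7] gives [3, 3, 3, 3, 3, 3, 3, 3]; set D = diag(3, 3, 3, 3, 3, 3, 3, 3) and form L = D - A. The multiplicity of 0 as a Laplacian eigenvalue equals the number of connected components. The single zero eigenvalue shows the graph is connected. The largest eigenvalue, 6, is at most the vertex count 8.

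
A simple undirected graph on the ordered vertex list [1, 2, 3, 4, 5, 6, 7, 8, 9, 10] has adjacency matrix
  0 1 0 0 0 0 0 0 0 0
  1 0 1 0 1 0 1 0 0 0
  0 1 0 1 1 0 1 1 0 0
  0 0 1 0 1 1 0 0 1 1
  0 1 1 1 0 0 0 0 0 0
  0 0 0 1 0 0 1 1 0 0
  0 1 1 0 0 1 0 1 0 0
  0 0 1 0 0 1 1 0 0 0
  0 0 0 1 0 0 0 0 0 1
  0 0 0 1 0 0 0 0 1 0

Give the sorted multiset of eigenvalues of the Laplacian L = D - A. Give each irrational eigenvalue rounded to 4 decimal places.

With the vertex order [1, 2, 3, 4, 5, 6, 7, 8, 9, 10], the degrees are [1, 4, 5, 5, 3, 3, 4, 3, 2, 2], giving D = diag(1, 4, 5, 5, 3, 3, 4, 3, 2, 2) and L = D - A. Diagonalising L (or applying a numerical eigensolver to the 10x10 matrix) gives the spectrum above. By the matrix-tree theorem the graph has (1/10) * product of the nonzero eigenvalues = 1059 spanning trees.

[0, 0.5978, 0.9648, 2.1162, 3, 3.4945, 4.0329, 5.3611, 5.6118, 6.8208]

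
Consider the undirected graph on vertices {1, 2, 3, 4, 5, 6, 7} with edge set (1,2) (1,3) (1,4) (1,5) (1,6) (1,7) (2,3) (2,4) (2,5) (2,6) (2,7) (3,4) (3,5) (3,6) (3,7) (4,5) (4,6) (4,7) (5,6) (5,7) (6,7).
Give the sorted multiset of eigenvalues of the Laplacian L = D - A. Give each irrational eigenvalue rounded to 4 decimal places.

[0, 7, 7, 7, 7, 7, 7]

With the vertex order [1, 2, 3, 4, 5, 6, 7], the degrees are [6, 6, 6, 6, 6, 6, 6], giving D = diag(6, 6, 6, 6, 6, 6, 6) and L = D - A. The multiplicity of 0 as a Laplacian eigenvalue equals the number of connected components.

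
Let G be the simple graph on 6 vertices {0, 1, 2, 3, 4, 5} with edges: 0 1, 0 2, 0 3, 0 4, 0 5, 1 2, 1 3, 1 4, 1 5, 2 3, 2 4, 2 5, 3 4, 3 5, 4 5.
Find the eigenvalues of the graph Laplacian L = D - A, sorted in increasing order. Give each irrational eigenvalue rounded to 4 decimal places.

With the vertex order [0, 1, 2, 3, 4, 5], the degrees are [5, 5, 5, 5, 5, 5], giving D = diag(5, 5, 5, 5, 5, 5) and L = D - A. L is symmetric positive semidefinite, so every eigenvalue is real and nonnegative. There is one zero in the spectrum, matching the 1 component.

[0, 6, 6, 6, 6, 6]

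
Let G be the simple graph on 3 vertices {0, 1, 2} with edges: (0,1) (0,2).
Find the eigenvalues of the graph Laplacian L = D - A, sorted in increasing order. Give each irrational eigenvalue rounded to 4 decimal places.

Reading degrees in the order [0, 1, 2] gives [2, 1, 1]; set D = diag(2, 1, 1) and form L = D - A. Diagonalising L (or applying a numerical eigensolver to the 3x3 matrix) gives the spectrum above. The single zero eigenvalue shows the graph is connected. The eigenvalues sum to 4, which equals trace(L) = 2|E|. By the matrix-tree theorem the graph has (1/3) * product of the nonzero eigenvalues = 1 spanning tree.

[0, 1, 3]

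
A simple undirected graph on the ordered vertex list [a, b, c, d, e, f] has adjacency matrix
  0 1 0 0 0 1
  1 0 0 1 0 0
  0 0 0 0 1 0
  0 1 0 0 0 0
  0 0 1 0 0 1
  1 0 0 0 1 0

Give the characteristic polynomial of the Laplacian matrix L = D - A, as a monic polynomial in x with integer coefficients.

x^6 - 10x^5 + 36x^4 - 56x^3 + 35x^2 - 6x

With the vertex order [a, b, c, d, e, f], the degrees are [2, 2, 1, 1, 2, 2], giving D = diag(2, 2, 1, 1, 2, 2) and L = D - A. Computing det(xI - L) by cofactor expansion (or equivalently via sum-over-permutations) gives x^6 - 10x^5 + 36x^4 - 56x^3 + 35x^2 - 6x. Since p(0) = det(-L) = 0, x divides p(x). The eigenvalues sum to 10, which equals trace(L) = 2|E|.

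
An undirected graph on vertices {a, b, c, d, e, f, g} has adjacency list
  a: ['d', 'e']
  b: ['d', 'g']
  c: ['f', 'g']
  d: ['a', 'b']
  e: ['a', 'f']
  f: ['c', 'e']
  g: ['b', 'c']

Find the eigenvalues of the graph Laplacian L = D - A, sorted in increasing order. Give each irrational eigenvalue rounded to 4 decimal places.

[0, 0.7530, 0.7530, 2.4450, 2.4450, 3.8019, 3.8019]

Reading degrees in the order [a, b, c, d, e, f, g] gives [2, 2, 2, 2, 2, 2, 2]; set D = diag(2, 2, 2, 2, 2, 2, 2) and form L = D - A. L is symmetric positive semidefinite, so every eigenvalue is real and nonnegative. By the matrix-tree theorem the graph has (1/7) * product of the nonzero eigenvalues = 7 spanning trees.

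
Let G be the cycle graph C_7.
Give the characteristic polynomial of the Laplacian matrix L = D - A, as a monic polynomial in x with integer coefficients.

The graph has 7 vertices and degree multiset [2, 2, 2, 2, 2, 2, 2]; D is the diagonal matrix of degrees and L = D - A. Computing det(xI - L) by cofactor expansion (or equivalently via sum-over-permutations) gives x^7 - 14x^6 + 77x^5 - 210x^4 + 294x^3 - 196x^2 + 49x. The coefficient of x^6 equals -trace(L) = -14, matching the sum of degrees. By the matrix-tree theorem the graph has (1/7) * product of the nonzero eigenvalues = 7 spanning trees.

x^7 - 14x^6 + 77x^5 - 210x^4 + 294x^3 - 196x^2 + 49x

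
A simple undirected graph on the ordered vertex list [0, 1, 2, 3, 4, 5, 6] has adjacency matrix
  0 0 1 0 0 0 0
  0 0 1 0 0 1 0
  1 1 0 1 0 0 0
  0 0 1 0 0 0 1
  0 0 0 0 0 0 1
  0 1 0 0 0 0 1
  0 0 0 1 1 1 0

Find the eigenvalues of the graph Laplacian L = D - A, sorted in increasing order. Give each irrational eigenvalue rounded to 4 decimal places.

Each diagonal entry of L is the vertex degree and each off-diagonal entry is -1 where an edge is present, 0 otherwise; in the order [0, 1, 2, 3, 4, 5, 6] the diagonal is [1, 2, 3, 2, 1, 2, 3]. The multiplicity of 0 as a Laplacian eigenvalue equals the number of connected components. The single zero eigenvalue shows the graph is connected. By the matrix-tree theorem the graph has (1/7) * product of the nonzero eigenvalues = 5 spanning trees.

[0, 0.5188, 1, 1.5858, 2.3111, 4.1701, 4.4142]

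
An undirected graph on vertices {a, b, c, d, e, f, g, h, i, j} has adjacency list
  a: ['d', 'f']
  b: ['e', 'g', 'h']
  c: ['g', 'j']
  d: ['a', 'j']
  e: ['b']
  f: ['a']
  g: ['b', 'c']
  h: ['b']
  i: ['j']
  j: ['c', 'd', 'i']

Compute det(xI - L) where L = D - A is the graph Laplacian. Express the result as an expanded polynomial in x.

Reading degrees in the order [a, b, c, d, e, f, g, h, i, j] gives [2, 3, 2, 2, 1, 1, 2, 1, 1, 3]; set D = diag(2, 3, 2, 2, 1, 1, 2, 1, 1, 3) and form L = D - A. L has integer entries, so p(x) = det(xI - L) has integer coefficients. Expanding the determinant yields x^10 - 18x^9 + 134x^8 - 536x^7 + 1255x^6 - 1760x^5 + 1453x^4 - 662x^3 + 143x^2 - 10x. The coefficient of x^9 equals -trace(L) = -18, matching the sum of degrees. There is one zero in the spectrum, matching the 1 component.

x^10 - 18x^9 + 134x^8 - 536x^7 + 1255x^6 - 1760x^5 + 1453x^4 - 662x^3 + 143x^2 - 10x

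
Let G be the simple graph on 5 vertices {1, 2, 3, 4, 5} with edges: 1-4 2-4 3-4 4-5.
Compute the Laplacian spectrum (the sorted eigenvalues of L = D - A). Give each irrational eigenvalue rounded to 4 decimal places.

[0, 1, 1, 1, 5]

With the vertex order [1, 2, 3, 4, 5], the degrees are [1, 1, 1, 4, 1], giving D = diag(1, 1, 1, 4, 1) and L = D - A. The multiplicity of 0 as a Laplacian eigenvalue equals the number of connected components. The single zero eigenvalue shows the graph is connected.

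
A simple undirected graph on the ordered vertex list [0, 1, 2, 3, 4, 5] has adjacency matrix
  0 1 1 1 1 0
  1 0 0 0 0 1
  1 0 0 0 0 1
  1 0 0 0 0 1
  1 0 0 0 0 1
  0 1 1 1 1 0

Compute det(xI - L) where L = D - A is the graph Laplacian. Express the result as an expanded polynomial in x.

x^6 - 16x^5 + 96x^4 - 272x^3 + 368x^2 - 192x

Each diagonal entry of L is the vertex degree and each off-diagonal entry is -1 where an edge is present, 0 otherwise; in the order [0, 1, 2, 3, 4, 5] the diagonal is [4, 2, 2, 2, 2, 4]. The eigenvalues of L are [0, 2, 2, 2, 4, 6]; the characteristic polynomial is the product of (x - lambda_i), which multiplies out to x^6 - 16x^5 + 96x^4 - 272x^3 + 368x^2 - 192x. The coefficient of x^5 equals -trace(L) = -16, matching the sum of degrees. The eigenvalues sum to 16, which equals trace(L) = 2|E|.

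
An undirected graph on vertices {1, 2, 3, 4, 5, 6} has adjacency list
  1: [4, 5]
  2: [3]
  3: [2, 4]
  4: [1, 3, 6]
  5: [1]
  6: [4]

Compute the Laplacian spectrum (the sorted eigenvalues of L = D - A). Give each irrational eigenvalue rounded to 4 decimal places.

Reading degrees in the order [1, 2, 3, 4, 5, 6] gives [2, 1, 2, 3, 1, 1]; set D = diag(2, 1, 2, 3, 1, 1) and form L = D - A. Diagonalising L (or applying a numerical eigensolver to the 6x6 matrix) gives the spectrum above.

[0, 0.3820, 0.6972, 2, 2.6180, 4.3028]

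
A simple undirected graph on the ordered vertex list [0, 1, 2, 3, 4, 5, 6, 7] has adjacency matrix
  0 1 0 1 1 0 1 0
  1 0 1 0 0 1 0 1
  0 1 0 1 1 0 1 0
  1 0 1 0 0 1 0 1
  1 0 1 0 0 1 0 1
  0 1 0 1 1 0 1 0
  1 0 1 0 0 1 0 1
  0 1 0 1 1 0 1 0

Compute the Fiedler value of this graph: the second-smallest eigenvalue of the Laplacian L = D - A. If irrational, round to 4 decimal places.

Reading degrees in the order [0, 1, 2, 3, 4, 5, 6, 7] gives [4, 4, 4, 4, 4, 4, 4, 4]; set D = diag(4, 4, 4, 4, 4, 4, 4, 4) and form L = D - A. The smallest Laplacian eigenvalue is always 0. The next one, lambda_2 = 4, measures how hard the graph is to disconnect: larger values mean better connectivity. There is one zero in the spectrum, matching the 1 component. The largest eigenvalue, 8, is at most the vertex count 8.

4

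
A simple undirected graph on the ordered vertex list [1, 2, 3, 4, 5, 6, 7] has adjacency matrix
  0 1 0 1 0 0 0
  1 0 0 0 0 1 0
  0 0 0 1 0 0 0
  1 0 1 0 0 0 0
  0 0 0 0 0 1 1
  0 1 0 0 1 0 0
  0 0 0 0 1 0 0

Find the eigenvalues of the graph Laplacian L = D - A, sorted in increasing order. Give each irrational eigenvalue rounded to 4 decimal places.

[0, 0.1981, 0.7530, 1.5550, 2.4450, 3.2470, 3.8019]

Reading degrees in the order [1, 2, 3, 4, 5, 6, 7] gives [2, 2, 1, 2, 2, 2, 1]; set D = diag(2, 2, 1, 2, 2, 2, 1) and form L = D - A. The multiplicity of 0 as a Laplacian eigenvalue equals the number of connected components. The single zero eigenvalue shows the graph is connected. The eigenvalues sum to 12, which equals trace(L) = 2|E|.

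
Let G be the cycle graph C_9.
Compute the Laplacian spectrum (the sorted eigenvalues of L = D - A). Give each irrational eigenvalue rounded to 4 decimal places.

The graph has 9 vertices and degree multiset [2, 2, 2, 2, 2, 2, 2, 2, 2]; D is the diagonal matrix of degrees and L = D - A. Since every row of L sums to 0, the all-ones vector is in the kernel and 0 is an eigenvalue. The single zero eigenvalue shows the graph is connected. The largest eigenvalue, 3.8794, is at most the vertex count 9.

[0, 0.4679, 0.4679, 1.6527, 1.6527, 3, 3, 3.8794, 3.8794]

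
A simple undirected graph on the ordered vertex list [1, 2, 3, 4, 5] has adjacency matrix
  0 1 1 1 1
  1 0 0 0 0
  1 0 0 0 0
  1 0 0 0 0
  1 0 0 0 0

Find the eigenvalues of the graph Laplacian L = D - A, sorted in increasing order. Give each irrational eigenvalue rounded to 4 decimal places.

[0, 1, 1, 1, 5]

With the vertex order [1, 2, 3, 4, 5], the degrees are [4, 1, 1, 1, 1], giving D = diag(4, 1, 1, 1, 1) and L = D - A. Diagonalising L (or applying a numerical eigensolver to the 5x5 matrix) gives the spectrum above. The single zero eigenvalue shows the graph is connected. The largest eigenvalue, 5, is at most the vertex count 5. There is one zero in the spectrum, matching the 1 component.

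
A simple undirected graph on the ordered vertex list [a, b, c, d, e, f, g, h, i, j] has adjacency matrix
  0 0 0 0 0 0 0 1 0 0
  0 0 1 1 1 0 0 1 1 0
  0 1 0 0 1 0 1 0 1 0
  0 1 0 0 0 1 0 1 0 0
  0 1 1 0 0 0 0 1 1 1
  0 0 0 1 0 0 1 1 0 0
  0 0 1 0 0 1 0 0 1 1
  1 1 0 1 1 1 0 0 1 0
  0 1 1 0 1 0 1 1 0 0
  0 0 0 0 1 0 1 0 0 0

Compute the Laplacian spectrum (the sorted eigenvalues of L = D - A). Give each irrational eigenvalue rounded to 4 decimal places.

[0, 0.8830, 1.6273, 2.3070, 3.1434, 4.5501, 5.2677, 6.2823, 6.5839, 7.3555]

With the vertex order [a, b, c, d, e, f, g, h, i, j], the degrees are [1, 5, 4, 3, 5, 3, 4, 6, 5, 2], giving D = diag(1, 5, 4, 3, 5, 3, 4, 6, 5, 2) and L = D - A. Diagonalising L (or applying a numerical eigensolver to the 10x10 matrix) gives the spectrum above. By the matrix-tree theorem the graph has (1/10) * product of the nonzero eigenvalues = 7598 spanning trees.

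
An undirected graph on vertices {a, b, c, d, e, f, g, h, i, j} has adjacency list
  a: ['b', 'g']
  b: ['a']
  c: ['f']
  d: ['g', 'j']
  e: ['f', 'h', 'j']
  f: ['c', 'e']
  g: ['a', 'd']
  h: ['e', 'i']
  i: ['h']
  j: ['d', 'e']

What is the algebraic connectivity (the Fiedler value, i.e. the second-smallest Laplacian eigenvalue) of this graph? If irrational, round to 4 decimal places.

Reading degrees in the order [a, b, c, d, e, f, g, h, i, j] gives [2, 1, 1, 2, 3, 2, 2, 2, 1, 2]; set D = diag(2, 1, 1, 2, 3, 2, 2, 2, 1, 2) and form L = D - A. The sorted Laplacian eigenvalues are [0, 0.1277, 0.3820, 0.6297, 1.3820, 2, 2.6180, 2.7968, 3.6180, 4.4458]; the algebraic connectivity is the second entry, 0.1277.

0.1277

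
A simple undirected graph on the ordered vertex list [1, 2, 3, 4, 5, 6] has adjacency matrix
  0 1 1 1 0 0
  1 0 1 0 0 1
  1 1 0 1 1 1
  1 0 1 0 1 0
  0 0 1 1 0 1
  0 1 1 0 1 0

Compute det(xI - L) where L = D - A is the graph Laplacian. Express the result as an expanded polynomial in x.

x^6 - 20x^5 + 155x^4 - 580x^3 + 1045x^2 - 726x

With the vertex order [1, 2, 3, 4, 5, 6], the degrees are [3, 3, 5, 3, 3, 3], giving D = diag(3, 3, 5, 3, 3, 3) and L = D - A. Computing det(xI - L) by cofactor expansion (or equivalently via sum-over-permutations) gives x^6 - 20x^5 + 155x^4 - 580x^3 + 1045x^2 - 726x. Since p(0) = det(-L) = 0, x divides p(x). There is one zero in the spectrum, matching the 1 component.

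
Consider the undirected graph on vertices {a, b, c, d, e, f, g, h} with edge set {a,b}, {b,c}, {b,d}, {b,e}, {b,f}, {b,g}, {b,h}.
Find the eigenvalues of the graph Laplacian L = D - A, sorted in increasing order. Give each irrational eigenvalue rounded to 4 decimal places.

With the vertex order [a, b, c, d, e, f, g, h], the degrees are [1, 7, 1, 1, 1, 1, 1, 1], giving D = diag(1, 7, 1, 1, 1, 1, 1, 1) and L = D - A. Diagonalising L (or applying a numerical eigensolver to the 8x8 matrix) gives the spectrum above. There is one zero in the spectrum, matching the 1 component. The largest eigenvalue, 8, is at most the vertex count 8.

[0, 1, 1, 1, 1, 1, 1, 8]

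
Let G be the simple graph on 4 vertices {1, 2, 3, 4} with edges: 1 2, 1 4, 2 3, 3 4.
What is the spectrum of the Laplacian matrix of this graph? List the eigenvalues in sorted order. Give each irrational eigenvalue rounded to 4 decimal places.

Reading degrees in the order [1, 2, 3, 4] gives [2, 2, 2, 2]; set D = diag(2, 2, 2, 2) and form L = D - A. Since every row of L sums to 0, the all-ones vector is in the kernel and 0 is an eigenvalue. The single zero eigenvalue shows the graph is connected. The eigenvalues sum to 8, which equals trace(L) = 2|E|.

[0, 2, 2, 4]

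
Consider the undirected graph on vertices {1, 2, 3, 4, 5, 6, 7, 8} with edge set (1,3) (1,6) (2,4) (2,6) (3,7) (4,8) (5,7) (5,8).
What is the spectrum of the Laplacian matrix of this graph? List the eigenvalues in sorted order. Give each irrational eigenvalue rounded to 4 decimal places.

With the vertex order [1, 2, 3, 4, 5, 6, 7, 8], the degrees are [2, 2, 2, 2, 2, 2, 2, 2], giving D = diag(2, 2, 2, 2, 2, 2, 2, 2) and L = D - A. Diagonalising L (or applying a numerical eigensolver to the 8x8 matrix) gives the spectrum above. The single zero eigenvalue shows the graph is connected. By the matrix-tree theorem the graph has (1/8) * product of the nonzero eigenvalues = 8 spanning trees. The eigenvalues sum to 16, which equals trace(L) = 2|E|.

[0, 0.5858, 0.5858, 2, 2, 3.4142, 3.4142, 4]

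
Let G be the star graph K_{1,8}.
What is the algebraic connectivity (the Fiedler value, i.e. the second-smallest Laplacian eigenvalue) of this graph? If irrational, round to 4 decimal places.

1

The graph has 9 vertices and degree multiset [8, 1, 1, 1, 1, 1, 1, 1, 1]; D is the diagonal matrix of degrees and L = D - A. The sorted Laplacian eigenvalues are [0, 1, 1, 1, 1, 1, 1, 1, 9]; the algebraic connectivity is the second entry, 1. The eigenvalues sum to 16, which equals trace(L) = 2|E|.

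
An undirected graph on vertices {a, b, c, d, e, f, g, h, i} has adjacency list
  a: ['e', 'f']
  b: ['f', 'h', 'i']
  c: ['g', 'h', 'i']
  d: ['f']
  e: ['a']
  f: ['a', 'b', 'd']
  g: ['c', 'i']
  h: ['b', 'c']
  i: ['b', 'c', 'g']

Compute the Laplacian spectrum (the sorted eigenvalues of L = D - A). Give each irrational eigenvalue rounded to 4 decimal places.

Each diagonal entry of L is the vertex degree and each off-diagonal entry is -1 where an edge is present, 0 otherwise; in the order [a, b, c, d, e, f, g, h, i] the diagonal is [2, 3, 3, 1, 1, 3, 2, 2, 3]. Diagonalising L (or applying a numerical eigensolver to the 9x9 matrix) gives the spectrum above. The largest eigenvalue, 5.0519, is at most the vertex count 9.

[0, 0.2340, 0.6443, 1.5227, 2.1161, 2.7376, 3.5980, 4.0953, 5.0519]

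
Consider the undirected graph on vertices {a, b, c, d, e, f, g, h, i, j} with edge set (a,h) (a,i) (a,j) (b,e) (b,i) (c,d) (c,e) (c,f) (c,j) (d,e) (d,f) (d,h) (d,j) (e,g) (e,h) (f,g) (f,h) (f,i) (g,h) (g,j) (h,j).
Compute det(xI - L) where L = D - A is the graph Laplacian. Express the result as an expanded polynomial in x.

Reading degrees in the order [a, b, c, d, e, f, g, h, i, j] gives [3, 2, 4, 5, 5, 5, 4, 6, 3, 5]; set D = diag(3, 2, 4, 5, 5, 5, 4, 6, 3, 5) and form L = D - A. L has integer entries, so p(x) = det(xI - L) has integer coefficients. Expanding the determinant yields x^10 - 42x^9 + 766x^8 - 7948x^7 + 51594x^6 - 216728x^5 + 587253x^4 - 985922x^3 + 926163x^2 - 368770x. Since p(0) = det(-L) = 0, x divides p(x).

x^10 - 42x^9 + 766x^8 - 7948x^7 + 51594x^6 - 216728x^5 + 587253x^4 - 985922x^3 + 926163x^2 - 368770x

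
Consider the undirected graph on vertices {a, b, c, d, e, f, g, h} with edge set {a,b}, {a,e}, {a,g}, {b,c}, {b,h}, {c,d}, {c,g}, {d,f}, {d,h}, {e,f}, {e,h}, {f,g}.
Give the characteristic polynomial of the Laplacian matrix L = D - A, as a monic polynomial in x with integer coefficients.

x^8 - 24x^7 + 240x^6 - 1296x^5 + 4080x^4 - 7488x^3 + 7424x^2 - 3072x

Each diagonal entry of L is the vertex degree and each off-diagonal entry is -1 where an edge is present, 0 otherwise; in the order [a, b, c, d, e, f, g, h] the diagonal is [3, 3, 3, 3, 3, 3, 3, 3]. The eigenvalues of L are [0, 2, 2, 2, 4, 4, 4, 6]; the characteristic polynomial is the product of (x - lambda_i), which multiplies out to x^8 - 24x^7 + 240x^6 - 1296x^5 + 4080x^4 - 7488x^3 + 7424x^2 - 3072x. Since p(0) = det(-L) = 0, x divides p(x). There is one zero in the spectrum, matching the 1 component.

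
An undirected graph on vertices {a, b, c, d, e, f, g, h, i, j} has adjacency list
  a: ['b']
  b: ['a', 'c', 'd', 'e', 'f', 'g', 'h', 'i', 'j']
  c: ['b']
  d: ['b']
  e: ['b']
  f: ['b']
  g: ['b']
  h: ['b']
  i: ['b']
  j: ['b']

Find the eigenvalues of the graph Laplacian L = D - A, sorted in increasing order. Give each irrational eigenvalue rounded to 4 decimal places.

[0, 1, 1, 1, 1, 1, 1, 1, 1, 10]

Each diagonal entry of L is the vertex degree and each off-diagonal entry is -1 where an edge is present, 0 otherwise; in the order [a, b, c, d, e, f, g, h, i, j] the diagonal is [1, 9, 1, 1, 1, 1, 1, 1, 1, 1]. The multiplicity of 0 as a Laplacian eigenvalue equals the number of connected components. The eigenvalues sum to 18, which equals trace(L) = 2|E|.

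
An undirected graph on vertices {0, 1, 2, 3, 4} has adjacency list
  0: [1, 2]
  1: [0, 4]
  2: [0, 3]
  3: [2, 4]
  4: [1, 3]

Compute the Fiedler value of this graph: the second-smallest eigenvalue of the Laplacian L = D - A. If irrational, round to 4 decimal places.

1.3820

Each diagonal entry of L is the vertex degree and each off-diagonal entry is -1 where an edge is present, 0 otherwise; in the order [0, 1, 2, 3, 4] the diagonal is [2, 2, 2, 2, 2]. Computing the eigenvalues of L and sorting gives [0, 1.3820, 1.3820, 3.6180, 3.6180]. The Fiedler value lambda_2 = 1.3820 is strictly positive, so the graph is connected. By the matrix-tree theorem the graph has (1/5) * product of the nonzero eigenvalues = 5 spanning trees. The largest eigenvalue, 3.6180, is at most the vertex count 5.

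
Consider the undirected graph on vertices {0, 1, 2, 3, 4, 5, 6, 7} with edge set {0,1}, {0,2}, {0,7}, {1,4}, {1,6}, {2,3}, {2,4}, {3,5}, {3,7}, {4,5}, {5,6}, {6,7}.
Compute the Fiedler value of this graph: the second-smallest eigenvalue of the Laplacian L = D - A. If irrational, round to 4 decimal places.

Reading degrees in the order [0, 1, 2, 3, 4, 5, 6, 7] gives [3, 3, 3, 3, 3, 3, 3, 3]; set D = diag(3, 3, 3, 3, 3, 3, 3, 3) and form L = D - A. Computing the eigenvalues of L and sorting gives [0, 2, 2, 2, 4, 4, 4, 6]. The Fiedler value lambda_2 = 2 is strictly positive, so the graph is connected. The eigenvalues sum to 24, which equals trace(L) = 2|E|.

2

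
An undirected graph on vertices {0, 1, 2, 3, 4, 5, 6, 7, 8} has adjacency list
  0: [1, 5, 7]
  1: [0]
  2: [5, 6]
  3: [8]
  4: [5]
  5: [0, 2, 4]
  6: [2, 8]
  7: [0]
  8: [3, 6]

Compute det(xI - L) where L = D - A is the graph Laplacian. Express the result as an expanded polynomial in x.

x^9 - 16x^8 + 103x^7 - 344x^6 + 642x^5 - 674x^4 + 381x^3 - 102x^2 + 9x

Reading degrees in the order [0, 1, 2, 3, 4, 5, 6, 7, 8] gives [3, 1, 2, 1, 1, 3, 2, 1, 2]; set D = diag(3, 1, 2, 1, 1, 3, 2, 1, 2) and form L = D - A. Computing det(xI - L) by cofactor expansion (or equivalently via sum-over-permutations) gives x^9 - 16x^8 + 103x^7 - 344x^6 + 642x^5 - 674x^4 + 381x^3 - 102x^2 + 9x. The coefficient of x^8 equals -trace(L) = -16, matching the sum of degrees. There is one zero in the spectrum, matching the 1 component.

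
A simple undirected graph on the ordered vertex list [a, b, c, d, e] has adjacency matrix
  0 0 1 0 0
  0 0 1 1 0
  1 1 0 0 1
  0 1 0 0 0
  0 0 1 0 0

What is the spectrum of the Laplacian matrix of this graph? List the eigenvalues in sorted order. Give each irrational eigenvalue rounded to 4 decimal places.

Reading degrees in the order [a, b, c, d, e] gives [1, 2, 3, 1, 1]; set D = diag(1, 2, 3, 1, 1) and form L = D - A. Diagonalising L (or applying a numerical eigensolver to the 5x5 matrix) gives the spectrum above. The single zero eigenvalue shows the graph is connected. There is one zero in the spectrum, matching the 1 component.

[0, 0.5188, 1, 2.3111, 4.1701]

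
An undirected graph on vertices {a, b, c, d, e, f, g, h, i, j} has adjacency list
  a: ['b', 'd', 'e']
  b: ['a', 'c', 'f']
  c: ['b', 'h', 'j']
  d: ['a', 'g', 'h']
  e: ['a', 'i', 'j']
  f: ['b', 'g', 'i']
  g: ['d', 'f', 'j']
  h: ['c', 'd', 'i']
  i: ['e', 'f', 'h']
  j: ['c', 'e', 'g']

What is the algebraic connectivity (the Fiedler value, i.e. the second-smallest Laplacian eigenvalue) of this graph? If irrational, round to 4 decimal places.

Reading degrees in the order [a, b, c, d, e, f, g, h, i, j] gives [3, 3, 3, 3, 3, 3, 3, 3, 3, 3]; set D = diag(3, 3, 3, 3, 3, 3, 3, 3, 3, 3) and form L = D - A. Computing the eigenvalues of L and sorting gives [0, 2, 2, 2, 2, 2, 5, 5, 5, 5]. The Fiedler value lambda_2 = 2 is strictly positive, so the graph is connected. The largest eigenvalue, 5, is at most the vertex count 10.

2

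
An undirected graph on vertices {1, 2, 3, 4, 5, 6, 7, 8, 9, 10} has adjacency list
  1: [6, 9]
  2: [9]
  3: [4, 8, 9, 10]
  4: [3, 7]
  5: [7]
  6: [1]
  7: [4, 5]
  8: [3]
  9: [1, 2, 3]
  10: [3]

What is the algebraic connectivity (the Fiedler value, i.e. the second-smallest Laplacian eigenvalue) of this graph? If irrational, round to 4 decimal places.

Reading degrees in the order [1, 2, 3, 4, 5, 6, 7, 8, 9, 10] gives [2, 1, 4, 2, 1, 1, 2, 1, 3, 1]; set D = diag(2, 1, 4, 2, 1, 1, 2, 1, 3, 1) and form L = D - A. The sorted Laplacian eigenvalues are [0, 0.1861, 0.4111, 0.6824, 1, 1.4697, 2.1671, 3.0584, 3.6781, 5.3472]; the algebraic connectivity is the second entry, 0.1861.

0.1861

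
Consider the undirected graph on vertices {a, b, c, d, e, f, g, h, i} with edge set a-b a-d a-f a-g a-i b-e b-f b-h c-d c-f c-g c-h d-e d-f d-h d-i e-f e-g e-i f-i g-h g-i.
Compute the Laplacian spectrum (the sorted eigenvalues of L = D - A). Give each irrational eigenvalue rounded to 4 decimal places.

Reading degrees in the order [a, b, c, d, e, f, g, h, i] gives [5, 4, 4, 6, 5, 6, 5, 4, 5]; set D = diag(5, 4, 4, 6, 5, 6, 5, 4, 5) and form L = D - A. Diagonalising L (or applying a numerical eigensolver to the 9x9 matrix) gives the spectrum above. There is one zero in the spectrum, matching the 1 component. The eigenvalues sum to 44, which equals trace(L) = 2|E|.

[0, 3.0814, 3.6652, 4.6899, 5, 5.4206, 6.5685, 7.4217, 8.1526]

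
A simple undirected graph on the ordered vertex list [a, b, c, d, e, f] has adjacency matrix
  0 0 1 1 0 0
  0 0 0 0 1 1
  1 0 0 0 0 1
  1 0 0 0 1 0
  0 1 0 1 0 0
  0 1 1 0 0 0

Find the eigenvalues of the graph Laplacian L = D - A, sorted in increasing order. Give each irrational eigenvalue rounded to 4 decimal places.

[0, 1, 1, 3, 3, 4]

With the vertex order [a, b, c, d, e, f], the degrees are [2, 2, 2, 2, 2, 2], giving D = diag(2, 2, 2, 2, 2, 2) and L = D - A. Diagonalising L (or applying a numerical eigensolver to the 6x6 matrix) gives the spectrum above. The single zero eigenvalue shows the graph is connected.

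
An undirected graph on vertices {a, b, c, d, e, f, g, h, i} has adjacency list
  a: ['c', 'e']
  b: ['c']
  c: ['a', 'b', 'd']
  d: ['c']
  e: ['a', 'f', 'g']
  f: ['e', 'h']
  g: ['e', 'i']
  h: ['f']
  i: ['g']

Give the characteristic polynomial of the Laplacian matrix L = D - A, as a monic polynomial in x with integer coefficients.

Reading degrees in the order [a, b, c, d, e, f, g, h, i] gives [2, 1, 3, 1, 3, 2, 2, 1, 1]; set D = diag(2, 1, 3, 1, 3, 2, 2, 1, 1) and form L = D - A. Computing det(xI - L) by cofactor expansion (or equivalently via sum-over-permutations) gives x^9 - 16x^8 + 103x^7 - 344x^6 + 642x^5 - 672x^4 + 375x^3 - 98x^2 + 9x. The constant term is 0 because L is singular (the all-ones vector lies in its kernel).

x^9 - 16x^8 + 103x^7 - 344x^6 + 642x^5 - 672x^4 + 375x^3 - 98x^2 + 9x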